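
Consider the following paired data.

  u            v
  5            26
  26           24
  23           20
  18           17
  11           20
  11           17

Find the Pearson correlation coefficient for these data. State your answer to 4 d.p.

-0.1062

n = 6, Σu = 94, Σv = 124, Σu² = 1796, Σv² = 2630, Σuv = 1927
nΣuv − ΣuΣv = 11562 − 11656 = -94
nΣu² − (Σu)² = 10776 − 8836 = 1940; nΣv² − (Σv)² = 15780 − 15376 = 404
r = -94 / √(1940 × 404) = -94 / 885.3022 ≈ -0.1062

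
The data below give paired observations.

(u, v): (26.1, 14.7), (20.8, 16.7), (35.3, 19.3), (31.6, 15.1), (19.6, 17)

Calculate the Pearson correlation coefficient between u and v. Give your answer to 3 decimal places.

0.275

n = 5, Σu = 133.4, Σv = 82.8, Σu² = 3742.66, Σv² = 1384.48, Σuv = 2222.68
nΣuv − ΣuΣv = 11113.4 − 11045.52 = 67.88
nΣu² − (Σu)² = 18713.3 − 17795.56 = 917.74; nΣv² − (Σv)² = 6922.4 − 6855.84 = 66.56
r = 67.88 / √(917.74 × 66.56) = 67.88 / 247.1533 ≈ 0.275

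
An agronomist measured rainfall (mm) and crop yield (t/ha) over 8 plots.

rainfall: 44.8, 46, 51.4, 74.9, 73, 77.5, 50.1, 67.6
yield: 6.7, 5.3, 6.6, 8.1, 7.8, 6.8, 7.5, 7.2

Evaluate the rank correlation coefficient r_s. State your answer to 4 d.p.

Rank rainfall: 1, 2, 4, 7, 6, 8, 3, 5
Rank yield: 3, 1, 2, 8, 7, 4, 6, 5
d = rank(rainfall) − rank(yield): -2, 1, 2, -1, -1, 4, -3, 0; Σd² = 36
ρ = 1 − 6Σd² / [n(n²−1)] = 1 − 6×36 / (8×63) = 1 − 216/504 ≈ 0.5714

0.5714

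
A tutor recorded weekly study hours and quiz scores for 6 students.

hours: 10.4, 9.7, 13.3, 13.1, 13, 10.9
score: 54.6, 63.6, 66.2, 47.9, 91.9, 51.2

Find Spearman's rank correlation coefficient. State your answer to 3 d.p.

Rank hours: 2, 1, 6, 5, 4, 3
Rank score: 3, 4, 5, 1, 6, 2
d = rank(hours) − rank(score): -1, -3, 1, 4, -2, 1; Σd² = 32
ρ = 1 − 6Σd² / [n(n²−1)] = 1 − 6×32 / (6×35) = 1 − 192/210 ≈ 0.086

0.086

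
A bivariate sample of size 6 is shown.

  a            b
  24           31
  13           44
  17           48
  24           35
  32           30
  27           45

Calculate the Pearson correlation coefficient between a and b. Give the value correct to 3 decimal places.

-0.649

n = 6, Σa = 137, Σb = 233, Σa² = 3363, Σb² = 9351, Σab = 5147
nΣab − ΣaΣb = 30882 − 31921 = -1039
nΣa² − (Σa)² = 20178 − 18769 = 1409; nΣb² − (Σb)² = 56106 − 54289 = 1817
r = -1039 / √(1409 × 1817) = -1039 / 1600.0478 ≈ -0.649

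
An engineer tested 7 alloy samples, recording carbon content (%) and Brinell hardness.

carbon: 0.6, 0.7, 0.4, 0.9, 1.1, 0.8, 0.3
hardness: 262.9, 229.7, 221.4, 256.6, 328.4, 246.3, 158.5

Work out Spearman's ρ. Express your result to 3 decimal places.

0.786

Rank carbon: 3, 4, 2, 6, 7, 5, 1
Rank hardness: 6, 3, 2, 5, 7, 4, 1
d = rank(carbon) − rank(hardness): -3, 1, 0, 1, 0, 1, 0; Σd² = 12
ρ = 1 − 6Σd² / [n(n²−1)] = 1 − 6×12 / (7×48) = 1 − 72/336 ≈ 0.786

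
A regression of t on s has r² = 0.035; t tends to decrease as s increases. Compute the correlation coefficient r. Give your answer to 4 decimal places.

|r| = √0.035 = 0.1871
The association is negative, so r = −0.1871.

-0.1871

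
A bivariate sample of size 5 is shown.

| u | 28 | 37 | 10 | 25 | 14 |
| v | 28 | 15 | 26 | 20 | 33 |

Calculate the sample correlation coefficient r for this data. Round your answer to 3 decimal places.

n = 5, Σu = 114, Σv = 122, Σu² = 3074, Σv² = 3174, Σuv = 2561
nΣuv − ΣuΣv = 12805 − 13908 = -1103
nΣu² − (Σu)² = 15370 − 12996 = 2374; nΣv² − (Σv)² = 15870 − 14884 = 986
r = -1103 / √(2374 × 986) = -1103 / 1529.9556 ≈ -0.721

-0.721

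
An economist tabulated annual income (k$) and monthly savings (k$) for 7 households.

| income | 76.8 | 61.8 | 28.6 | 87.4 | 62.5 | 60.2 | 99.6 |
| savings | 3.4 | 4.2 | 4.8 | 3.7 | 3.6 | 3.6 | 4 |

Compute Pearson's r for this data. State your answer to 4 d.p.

n = 7, Σx = 476.9, Σy = 27.3, Σx² = 35624.65, Σy² = 107.85, Σxy = 1821.46
nΣxy − ΣxΣy = 12750.22 − 13019.37 = -269.15
nΣx² − (Σx)² = 249372.55 − 227433.61 = 21938.94; nΣy² − (Σy)² = 754.95 − 745.29 = 9.66
r = -269.15 / √(21938.94 × 9.66) = -269.15 / 460.3587 ≈ -0.5847

-0.5847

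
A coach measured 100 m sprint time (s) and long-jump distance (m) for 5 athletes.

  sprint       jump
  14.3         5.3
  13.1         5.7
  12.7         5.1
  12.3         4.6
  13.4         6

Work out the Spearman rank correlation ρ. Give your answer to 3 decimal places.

Rank sprint: 5, 3, 2, 1, 4
Rank jump: 3, 4, 2, 1, 5
d = rank(sprint) − rank(jump): 2, -1, 0, 0, -1; Σd² = 6
ρ = 1 − 6Σd² / [n(n²−1)] = 1 − 6×6 / (5×24) = 1 − 36/120 ≈ 0.700

0.700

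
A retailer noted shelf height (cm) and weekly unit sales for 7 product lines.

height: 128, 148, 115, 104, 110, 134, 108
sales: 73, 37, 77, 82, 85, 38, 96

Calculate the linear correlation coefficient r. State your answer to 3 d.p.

n = 7, Σx = 847, Σy = 488, Σx² = 104049, Σy² = 37236, Σxy = 57013
nΣxy − ΣxΣy = 399091 − 413336 = -14245
nΣx² − (Σx)² = 728343 − 717409 = 10934; nΣy² − (Σy)² = 260652 − 238144 = 22508
r = -14245 / √(10934 × 22508) = -14245 / 15687.6535 ≈ -0.908

-0.908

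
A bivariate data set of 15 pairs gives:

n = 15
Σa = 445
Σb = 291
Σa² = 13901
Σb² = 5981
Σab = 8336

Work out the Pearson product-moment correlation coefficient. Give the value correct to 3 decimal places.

-0.613

r = (nΣab − ΣaΣb) / √[(nΣa² − (Σa)²)(nΣb² − (Σb)²)]
Numerator: 15×8336 − 445×291 = -4455
Denominator: √[(208515 − 198025)(89715 − 84681)] = √[10490 × 5034] = 7266.8191
r = -4455 / 7266.8191 ≈ -0.613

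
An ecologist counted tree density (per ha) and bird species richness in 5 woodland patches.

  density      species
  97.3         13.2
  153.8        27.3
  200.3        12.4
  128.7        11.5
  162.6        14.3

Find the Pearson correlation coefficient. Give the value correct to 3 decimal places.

n = 5, Σx = 742.7, Σy = 78.7, Σx² = 116244.27, Σy² = 1410.03, Σxy = 11772.05
nΣxy − ΣxΣy = 58860.25 − 58450.49 = 409.76
nΣx² − (Σx)² = 581221.35 − 551603.29 = 29618.06; nΣy² − (Σy)² = 7050.15 − 6193.69 = 856.46
r = 409.76 / √(29618.06 × 856.46) = 409.76 / 5036.5349 ≈ 0.081

0.081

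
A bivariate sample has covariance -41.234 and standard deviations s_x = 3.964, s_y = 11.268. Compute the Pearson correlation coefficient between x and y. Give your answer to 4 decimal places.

-0.9232

r = Cov(x,y) / (s_x · s_y) = -41.234 / (3.964 × 11.268)
  = -41.234 / 44.6664 ≈ -0.9232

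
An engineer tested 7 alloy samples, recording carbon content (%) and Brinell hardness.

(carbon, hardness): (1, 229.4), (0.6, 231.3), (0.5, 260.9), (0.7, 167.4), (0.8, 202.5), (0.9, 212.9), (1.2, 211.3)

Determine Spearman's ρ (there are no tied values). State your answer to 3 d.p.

Rank carbon: 6, 2, 1, 3, 4, 5, 7
Rank hardness: 5, 6, 7, 1, 2, 4, 3
d = rank(carbon) − rank(hardness): 1, -4, -6, 2, 2, 1, 4; Σd² = 78
ρ = 1 − 6Σd² / [n(n²−1)] = 1 − 6×78 / (7×48) = 1 − 468/336 ≈ -0.393

-0.393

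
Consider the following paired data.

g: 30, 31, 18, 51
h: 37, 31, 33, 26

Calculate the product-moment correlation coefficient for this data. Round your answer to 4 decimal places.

-0.7275

n = 4, Σg = 130, Σh = 127, Σg² = 4786, Σh² = 4095, Σgh = 3991
nΣgh − ΣgΣh = 15964 − 16510 = -546
nΣg² − (Σg)² = 19144 − 16900 = 2244; nΣh² − (Σh)² = 16380 − 16129 = 251
r = -546 / √(2244 × 251) = -546 / 750.4958 ≈ -0.7275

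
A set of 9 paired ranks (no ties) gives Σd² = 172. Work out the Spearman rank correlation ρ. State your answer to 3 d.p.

ρ = 1 − 6Σd² / [n(n²−1)] = 1 − 6×172 / (9×80)
  = 1 − 1032/720 = 1 − 1.4333 ≈ -0.433

-0.433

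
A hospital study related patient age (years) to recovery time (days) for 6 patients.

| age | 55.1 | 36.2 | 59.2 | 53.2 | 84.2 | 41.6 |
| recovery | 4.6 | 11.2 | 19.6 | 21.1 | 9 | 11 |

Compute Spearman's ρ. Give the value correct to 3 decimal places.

Rank age: 4, 1, 5, 3, 6, 2
Rank recovery: 1, 4, 5, 6, 2, 3
d = rank(age) − rank(recovery): 3, -3, 0, -3, 4, -1; Σd² = 44
ρ = 1 − 6Σd² / [n(n²−1)] = 1 − 6×44 / (6×35) = 1 − 264/210 ≈ -0.257

-0.257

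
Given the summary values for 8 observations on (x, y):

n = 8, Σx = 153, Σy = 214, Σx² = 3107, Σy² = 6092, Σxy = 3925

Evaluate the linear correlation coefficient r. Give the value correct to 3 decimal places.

r = (nΣxy − ΣxΣy) / √[(nΣx² − (Σx)²)(nΣy² − (Σy)²)]
Numerator: 8×3925 − 153×214 = -1342
Denominator: √[(24856 − 23409)(48736 − 45796)] = √[1447 × 2940] = 2062.5664
r = -1342 / 2062.5664 ≈ -0.651

-0.651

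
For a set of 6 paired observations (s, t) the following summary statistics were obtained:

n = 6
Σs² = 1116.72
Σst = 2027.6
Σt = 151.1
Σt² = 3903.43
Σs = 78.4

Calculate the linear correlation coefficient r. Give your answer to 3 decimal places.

r = (nΣst − ΣsΣt) / √[(nΣs² − (Σs)²)(nΣt² − (Σt)²)]
Numerator: 6×2027.6 − 78.4×151.1 = 319.36
Denominator: √[(6700.32 − 6146.56)(23420.58 − 22831.21)] = √[553.76 × 589.37] = 571.2876
r = 319.36 / 571.2876 ≈ 0.559

0.559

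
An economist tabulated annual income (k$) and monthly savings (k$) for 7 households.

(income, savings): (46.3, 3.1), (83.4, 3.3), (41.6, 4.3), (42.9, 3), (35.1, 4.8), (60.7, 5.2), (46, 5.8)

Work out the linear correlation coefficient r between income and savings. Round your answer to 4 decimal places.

-0.2120

n = 7, Σx = 356, Σy = 29.5, Σx² = 19702.72, Σy² = 131.71, Σxy = 1477.25
nΣxy − ΣxΣy = 10340.75 − 10502 = -161.25
nΣx² − (Σx)² = 137919.04 − 126736 = 11183.04; nΣy² − (Σy)² = 921.97 − 870.25 = 51.72
r = -161.25 / √(11183.04 × 51.72) = -161.25 / 760.5175 ≈ -0.2120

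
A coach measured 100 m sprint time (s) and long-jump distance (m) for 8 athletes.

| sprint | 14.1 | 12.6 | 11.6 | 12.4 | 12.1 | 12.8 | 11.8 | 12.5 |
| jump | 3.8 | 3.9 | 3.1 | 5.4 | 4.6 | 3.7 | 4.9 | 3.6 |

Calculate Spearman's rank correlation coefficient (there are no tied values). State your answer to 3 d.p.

Rank sprint: 8, 6, 1, 4, 3, 7, 2, 5
Rank jump: 4, 5, 1, 8, 6, 3, 7, 2
d = rank(sprint) − rank(jump): 4, 1, 0, -4, -3, 4, -5, 3; Σd² = 92
ρ = 1 − 6Σd² / [n(n²−1)] = 1 − 6×92 / (8×63) = 1 − 552/504 ≈ -0.095

-0.095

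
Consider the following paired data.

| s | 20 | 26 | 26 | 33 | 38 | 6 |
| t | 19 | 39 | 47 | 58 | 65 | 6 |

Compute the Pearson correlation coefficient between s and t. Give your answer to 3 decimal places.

0.966

n = 6, Σs = 149, Σt = 234, Σs² = 4321, Σt² = 11716, Σst = 7036
nΣst − ΣsΣt = 42216 − 34866 = 7350
nΣs² − (Σs)² = 25926 − 22201 = 3725; nΣt² − (Σt)² = 70296 − 54756 = 15540
r = 7350 / √(3725 × 15540) = 7350 / 7608.3178 ≈ 0.966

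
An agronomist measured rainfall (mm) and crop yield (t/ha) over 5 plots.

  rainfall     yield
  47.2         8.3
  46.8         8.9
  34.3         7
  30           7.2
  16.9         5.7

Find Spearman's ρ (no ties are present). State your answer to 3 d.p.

Rank rainfall: 5, 4, 3, 2, 1
Rank yield: 4, 5, 2, 3, 1
d = rank(rainfall) − rank(yield): 1, -1, 1, -1, 0; Σd² = 4
ρ = 1 − 6Σd² / [n(n²−1)] = 1 − 6×4 / (5×24) = 1 − 24/120 ≈ 0.800

0.800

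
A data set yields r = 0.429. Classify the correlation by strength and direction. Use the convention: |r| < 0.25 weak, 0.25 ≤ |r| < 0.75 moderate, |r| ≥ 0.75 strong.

r = 0.429 > 0 so the relationship is positive.
|r| = 0.429, which falls in the moderate range.

moderate positive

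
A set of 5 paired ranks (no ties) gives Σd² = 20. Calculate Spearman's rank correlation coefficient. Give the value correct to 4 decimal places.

0.0000

ρ = 1 − 6Σd² / [n(n²−1)] = 1 − 6×20 / (5×24)
  = 1 − 120/120 = 1 − 1.00000 ≈ 0.0000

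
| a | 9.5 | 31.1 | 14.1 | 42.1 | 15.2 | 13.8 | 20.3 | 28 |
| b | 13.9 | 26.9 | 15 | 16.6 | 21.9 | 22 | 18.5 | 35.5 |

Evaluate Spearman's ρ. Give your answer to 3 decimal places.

0.429

Rank a: 1, 7, 3, 8, 4, 2, 5, 6
Rank b: 1, 7, 2, 3, 5, 6, 4, 8
d = rank(a) − rank(b): 0, 0, 1, 5, -1, -4, 1, -2; Σd² = 48
ρ = 1 − 6Σd² / [n(n²−1)] = 1 − 6×48 / (8×63) = 1 − 288/504 ≈ 0.429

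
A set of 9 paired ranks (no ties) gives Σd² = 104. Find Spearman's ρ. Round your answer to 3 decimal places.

ρ = 1 − 6Σd² / [n(n²−1)] = 1 − 6×104 / (9×80)
  = 1 − 624/720 = 1 − 0.8667 ≈ 0.133

0.133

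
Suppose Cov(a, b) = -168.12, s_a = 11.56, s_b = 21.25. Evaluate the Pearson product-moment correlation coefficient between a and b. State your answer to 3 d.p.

-0.684

r = Cov(a,b) / (s_a · s_b) = -168.12 / (11.56 × 21.25)
  = -168.12 / 245.6500 ≈ -0.684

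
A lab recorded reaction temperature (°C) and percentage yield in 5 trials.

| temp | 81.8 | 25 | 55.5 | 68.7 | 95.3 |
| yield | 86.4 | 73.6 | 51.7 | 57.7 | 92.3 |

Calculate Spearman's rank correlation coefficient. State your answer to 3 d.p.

0.700

Rank temp: 4, 1, 2, 3, 5
Rank yield: 4, 3, 1, 2, 5
d = rank(temp) − rank(yield): 0, -2, 1, 1, 0; Σd² = 6
ρ = 1 − 6Σd² / [n(n²−1)] = 1 − 6×6 / (5×24) = 1 − 36/120 ≈ 0.700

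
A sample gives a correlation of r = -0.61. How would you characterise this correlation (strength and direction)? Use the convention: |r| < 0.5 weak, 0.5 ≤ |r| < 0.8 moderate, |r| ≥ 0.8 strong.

r = -0.61 < 0 so the relationship is negative.
|r| = 0.61, which falls in the moderate range.

moderate negative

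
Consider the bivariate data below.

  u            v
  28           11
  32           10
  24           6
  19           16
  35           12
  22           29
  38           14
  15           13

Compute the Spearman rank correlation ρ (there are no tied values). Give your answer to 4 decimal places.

-0.2857

Rank u: 5, 6, 4, 2, 7, 3, 8, 1
Rank v: 3, 2, 1, 7, 4, 8, 6, 5
d = rank(u) − rank(v): 2, 4, 3, -5, 3, -5, 2, -4; Σd² = 108
ρ = 1 − 6Σd² / [n(n²−1)] = 1 − 6×108 / (8×63) = 1 − 648/504 ≈ -0.2857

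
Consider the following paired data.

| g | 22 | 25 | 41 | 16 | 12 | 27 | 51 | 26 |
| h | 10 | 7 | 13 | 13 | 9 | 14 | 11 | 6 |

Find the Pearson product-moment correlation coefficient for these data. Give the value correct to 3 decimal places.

0.216

n = 8, Σg = 220, Σh = 83, Σg² = 7196, Σh² = 921, Σgh = 2339
nΣgh − ΣgΣh = 18712 − 18260 = 452
nΣg² − (Σg)² = 57568 − 48400 = 9168; nΣh² − (Σh)² = 7368 − 6889 = 479
r = 452 / √(9168 × 479) = 452 / 2095.5839 ≈ 0.216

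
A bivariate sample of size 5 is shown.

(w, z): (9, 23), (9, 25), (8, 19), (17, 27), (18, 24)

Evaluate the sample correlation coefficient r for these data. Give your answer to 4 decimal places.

0.6128

n = 5, Σw = 61, Σz = 118, Σw² = 839, Σz² = 2820, Σwz = 1475
nΣwz − ΣwΣz = 7375 − 7198 = 177
nΣw² − (Σw)² = 4195 − 3721 = 474; nΣz² − (Σz)² = 14100 − 13924 = 176
r = 177 / √(474 × 176) = 177 / 288.8321 ≈ 0.6128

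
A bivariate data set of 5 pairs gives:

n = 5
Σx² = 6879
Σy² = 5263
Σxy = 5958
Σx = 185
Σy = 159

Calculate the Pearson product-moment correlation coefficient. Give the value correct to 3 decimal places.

0.894

r = (nΣxy − ΣxΣy) / √[(nΣx² − (Σx)²)(nΣy² − (Σy)²)]
Numerator: 5×5958 − 185×159 = 375
Denominator: √[(34395 − 34225)(26315 − 25281)] = √[170 × 1034] = 419.2613
r = 375 / 419.2613 ≈ 0.894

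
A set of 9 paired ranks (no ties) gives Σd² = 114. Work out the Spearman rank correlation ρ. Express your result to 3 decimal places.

0.050

ρ = 1 − 6Σd² / [n(n²−1)] = 1 − 6×114 / (9×80)
  = 1 − 684/720 = 1 − 0.9500 ≈ 0.050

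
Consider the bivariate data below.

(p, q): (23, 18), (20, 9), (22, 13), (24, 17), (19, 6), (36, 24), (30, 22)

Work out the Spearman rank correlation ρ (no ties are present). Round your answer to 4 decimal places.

0.9643

Rank p: 4, 2, 3, 5, 1, 7, 6
Rank q: 5, 2, 3, 4, 1, 7, 6
d = rank(p) − rank(q): -1, 0, 0, 1, 0, 0, 0; Σd² = 2
ρ = 1 − 6Σd² / [n(n²−1)] = 1 − 6×2 / (7×48) = 1 − 12/336 ≈ 0.9643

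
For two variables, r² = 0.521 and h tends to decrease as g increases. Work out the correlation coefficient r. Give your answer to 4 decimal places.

-0.7218

|r| = √0.521 = 0.7218
The association is negative, so r = −0.7218.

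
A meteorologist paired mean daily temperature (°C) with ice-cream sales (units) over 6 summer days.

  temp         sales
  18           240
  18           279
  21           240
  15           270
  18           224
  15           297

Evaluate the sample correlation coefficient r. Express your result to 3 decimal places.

n = 6, Σx = 105, Σy = 1550, Σx² = 1863, Σy² = 404326, Σxy = 26919
nΣxy − ΣxΣy = 161514 − 162750 = -1236
nΣx² − (Σx)² = 11178 − 11025 = 153; nΣy² − (Σy)² = 2425956 − 2402500 = 23456
r = -1236 / √(153 × 23456) = -1236 / 1894.4044 ≈ -0.652

-0.652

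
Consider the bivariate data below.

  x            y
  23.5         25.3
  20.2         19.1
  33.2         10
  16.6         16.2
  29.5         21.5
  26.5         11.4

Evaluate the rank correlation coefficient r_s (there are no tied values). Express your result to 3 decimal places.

Rank x: 3, 2, 6, 1, 5, 4
Rank y: 6, 4, 1, 3, 5, 2
d = rank(x) − rank(y): -3, -2, 5, -2, 0, 2; Σd² = 46
ρ = 1 − 6Σd² / [n(n²−1)] = 1 − 6×46 / (6×35) = 1 − 276/210 ≈ -0.314

-0.314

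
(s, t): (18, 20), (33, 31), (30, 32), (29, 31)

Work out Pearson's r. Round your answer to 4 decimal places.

n = 4, Σs = 110, Σt = 114, Σs² = 3154, Σt² = 3346, Σst = 3242
nΣst − ΣsΣt = 12968 − 12540 = 428
nΣs² − (Σs)² = 12616 − 12100 = 516; nΣt² − (Σt)² = 13384 − 12996 = 388
r = 428 / √(516 × 388) = 428 / 447.4461 ≈ 0.9565

0.9565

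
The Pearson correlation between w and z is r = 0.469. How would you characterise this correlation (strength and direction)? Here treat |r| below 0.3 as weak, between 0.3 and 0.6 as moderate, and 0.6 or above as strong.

moderate positive

r = 0.469 > 0 so the relationship is positive.
|r| = 0.469, which falls in the moderate range.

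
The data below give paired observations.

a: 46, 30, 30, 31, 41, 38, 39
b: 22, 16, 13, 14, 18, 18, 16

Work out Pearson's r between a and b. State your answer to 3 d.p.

n = 7, Σa = 255, Σb = 117, Σa² = 9523, Σb² = 2009, Σab = 4362
nΣab − ΣaΣb = 30534 − 29835 = 699
nΣa² − (Σa)² = 66661 − 65025 = 1636; nΣb² − (Σb)² = 14063 − 13689 = 374
r = 699 / √(1636 × 374) = 699 / 782.2174 ≈ 0.894

0.894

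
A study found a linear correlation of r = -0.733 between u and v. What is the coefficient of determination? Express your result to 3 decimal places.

0.537

r² = (-0.733)² = 0.537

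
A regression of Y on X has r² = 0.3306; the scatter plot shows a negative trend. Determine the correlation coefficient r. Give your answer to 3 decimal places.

|r| = √0.3306 = 0.575
The association is negative, so r = −0.575.

-0.575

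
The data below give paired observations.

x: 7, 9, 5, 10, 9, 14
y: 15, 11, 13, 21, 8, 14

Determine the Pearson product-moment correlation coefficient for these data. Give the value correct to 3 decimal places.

n = 6, Σx = 54, Σy = 82, Σx² = 532, Σy² = 1216, Σxy = 747
nΣxy − ΣxΣy = 4482 − 4428 = 54
nΣx² − (Σx)² = 3192 − 2916 = 276; nΣy² − (Σy)² = 7296 − 6724 = 572
r = 54 / √(276 × 572) = 54 / 397.3311 ≈ 0.136

0.136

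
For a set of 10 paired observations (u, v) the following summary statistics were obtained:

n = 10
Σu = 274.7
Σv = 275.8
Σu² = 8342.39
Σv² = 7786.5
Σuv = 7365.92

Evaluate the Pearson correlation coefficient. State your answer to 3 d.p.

-0.556

r = (nΣuv − ΣuΣv) / √[(nΣu² − (Σu)²)(nΣv² − (Σv)²)]
Numerator: 10×7365.92 − 274.7×275.8 = -2103.06
Denominator: √[(83423.9 − 75460.09)(77865 − 76065.64)] = √[7963.81 × 1799.36] = 3785.4671
r = -2103.06 / 3785.4671 ≈ -0.556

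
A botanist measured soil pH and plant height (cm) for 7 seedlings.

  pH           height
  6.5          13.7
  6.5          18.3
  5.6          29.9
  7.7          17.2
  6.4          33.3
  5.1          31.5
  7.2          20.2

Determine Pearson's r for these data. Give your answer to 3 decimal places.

n = 7, Σx = 45, Σy = 164.1, Σx² = 293.96, Σy² = 4221.61, Σxy = 1027.09
nΣxy − ΣxΣy = 7189.63 − 7384.5 = -194.87
nΣx² − (Σx)² = 2057.72 − 2025 = 32.72; nΣy² − (Σy)² = 29551.27 − 26928.81 = 2622.46
r = -194.87 / √(32.72 × 2622.46) = -194.87 / 292.9281 ≈ -0.665

-0.665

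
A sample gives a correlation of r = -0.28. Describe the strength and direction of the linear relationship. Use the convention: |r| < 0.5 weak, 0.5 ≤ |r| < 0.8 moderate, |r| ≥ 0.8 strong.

r = -0.28 < 0 so the relationship is negative.
|r| = 0.28, which falls in the weak range.

weak negative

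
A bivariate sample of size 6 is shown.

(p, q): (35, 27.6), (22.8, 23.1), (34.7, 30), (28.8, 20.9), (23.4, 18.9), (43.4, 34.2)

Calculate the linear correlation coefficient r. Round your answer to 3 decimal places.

0.920

n = 6, Σp = 188.1, Σq = 154.7, Σp² = 6209.49, Σq² = 4159.03, Σpq = 5062.14
nΣpq − ΣpΣq = 30372.84 − 29099.07 = 1273.77
nΣp² − (Σp)² = 37256.94 − 35381.61 = 1875.33; nΣq² − (Σq)² = 24954.18 − 23932.09 = 1022.09
r = 1273.77 / √(1875.33 × 1022.09) = 1273.77 / 1384.4696 ≈ 0.920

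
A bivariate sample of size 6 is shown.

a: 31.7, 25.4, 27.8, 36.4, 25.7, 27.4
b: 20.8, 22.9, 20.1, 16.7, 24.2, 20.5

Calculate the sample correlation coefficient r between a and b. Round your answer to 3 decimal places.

n = 6, Σa = 174.4, Σb = 125.2, Σa² = 5159.1, Σb² = 2645.84, Σab = 3591.32
nΣab − ΣaΣb = 21547.92 − 21834.88 = -286.96
nΣa² − (Σa)² = 30954.6 − 30415.36 = 539.24; nΣb² − (Σb)² = 15875.04 − 15675.04 = 200
r = -286.96 / √(539.24 × 200) = -286.96 / 328.4022 ≈ -0.874

-0.874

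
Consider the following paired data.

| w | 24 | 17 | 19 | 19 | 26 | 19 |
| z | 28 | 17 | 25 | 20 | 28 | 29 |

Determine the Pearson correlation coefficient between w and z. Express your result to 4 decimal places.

0.6603

n = 6, Σw = 124, Σz = 147, Σw² = 2624, Σz² = 3723, Σwz = 3095
nΣwz − ΣwΣz = 18570 − 18228 = 342
nΣw² − (Σw)² = 15744 − 15376 = 368; nΣz² − (Σz)² = 22338 − 21609 = 729
r = 342 / √(368 × 729) = 342 / 517.9498 ≈ 0.6603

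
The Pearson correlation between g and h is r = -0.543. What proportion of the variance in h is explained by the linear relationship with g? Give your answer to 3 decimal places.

r² = (-0.543)² = 0.295

0.295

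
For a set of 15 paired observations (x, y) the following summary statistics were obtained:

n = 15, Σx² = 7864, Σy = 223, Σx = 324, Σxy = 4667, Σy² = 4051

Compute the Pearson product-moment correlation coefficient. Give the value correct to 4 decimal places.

r = (nΣxy − ΣxΣy) / √[(nΣx² − (Σx)²)(nΣy² − (Σy)²)]
Numerator: 15×4667 − 324×223 = -2247
Denominator: √[(117960 − 104976)(60765 − 49729)] = √[12984 × 11036] = 11970.4396
r = -2247 / 11970.4396 ≈ -0.1877

-0.1877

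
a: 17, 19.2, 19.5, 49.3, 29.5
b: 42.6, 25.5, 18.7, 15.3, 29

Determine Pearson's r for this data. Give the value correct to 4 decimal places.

n = 5, Σa = 134.5, Σb = 131.1, Σa² = 4338.63, Σb² = 3889.79, Σab = 3188.24
nΣab − ΣaΣb = 15941.2 − 17632.95 = -1691.75
nΣa² − (Σa)² = 21693.15 − 18090.25 = 3602.9; nΣb² − (Σb)² = 19448.95 − 17187.21 = 2261.74
r = -1691.75 / √(3602.9 × 2261.74) = -1691.75 / 2854.6143 ≈ -0.5926

-0.5926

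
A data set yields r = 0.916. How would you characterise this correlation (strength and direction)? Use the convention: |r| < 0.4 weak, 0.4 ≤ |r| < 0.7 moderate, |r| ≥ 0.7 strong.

r = 0.916 > 0 so the relationship is positive.
|r| = 0.916, which falls in the strong range.

strong positive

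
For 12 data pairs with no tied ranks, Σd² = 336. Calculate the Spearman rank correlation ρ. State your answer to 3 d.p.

ρ = 1 − 6Σd² / [n(n²−1)] = 1 − 6×336 / (12×143)
  = 1 − 2016/1716 = 1 − 1.1748 ≈ -0.175

-0.175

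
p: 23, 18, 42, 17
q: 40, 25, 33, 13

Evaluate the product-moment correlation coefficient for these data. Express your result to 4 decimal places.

n = 4, Σp = 100, Σq = 111, Σp² = 2906, Σq² = 3483, Σpq = 2977
nΣpq − ΣpΣq = 11908 − 11100 = 808
nΣp² − (Σp)² = 11624 − 10000 = 1624; nΣq² − (Σq)² = 13932 − 12321 = 1611
r = 808 / √(1624 × 1611) = 808 / 1617.4869 ≈ 0.4995

0.4995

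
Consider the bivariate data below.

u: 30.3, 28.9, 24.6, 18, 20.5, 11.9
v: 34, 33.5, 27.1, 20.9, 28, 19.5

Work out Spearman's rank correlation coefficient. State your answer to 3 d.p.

Rank u: 6, 5, 4, 2, 3, 1
Rank v: 6, 5, 3, 2, 4, 1
d = rank(u) − rank(v): 0, 0, 1, 0, -1, 0; Σd² = 2
ρ = 1 − 6Σd² / [n(n²−1)] = 1 − 6×2 / (6×35) = 1 − 12/210 ≈ 0.943

0.943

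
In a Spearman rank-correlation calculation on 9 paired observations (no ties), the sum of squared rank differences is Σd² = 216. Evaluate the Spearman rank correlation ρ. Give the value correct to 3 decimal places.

ρ = 1 − 6Σd² / [n(n²−1)] = 1 − 6×216 / (9×80)
  = 1 − 1296/720 = 1 − 1.8000 ≈ -0.800

-0.800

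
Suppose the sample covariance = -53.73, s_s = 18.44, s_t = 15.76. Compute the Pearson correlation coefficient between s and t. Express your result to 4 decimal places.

-0.1849

r = Cov(s,t) / (s_s · s_t) = -53.73 / (18.44 × 15.76)
  = -53.73 / 290.6144 ≈ -0.1849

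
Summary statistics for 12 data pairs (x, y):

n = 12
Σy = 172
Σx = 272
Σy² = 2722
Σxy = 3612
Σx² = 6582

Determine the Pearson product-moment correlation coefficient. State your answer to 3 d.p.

-0.877

r = (nΣxy − ΣxΣy) / √[(nΣx² − (Σx)²)(nΣy² − (Σy)²)]
Numerator: 12×3612 − 272×172 = -3440
Denominator: √[(78984 − 73984)(32664 − 29584)] = √[5000 × 3080] = 3924.2834
r = -3440 / 3924.2834 ≈ -0.877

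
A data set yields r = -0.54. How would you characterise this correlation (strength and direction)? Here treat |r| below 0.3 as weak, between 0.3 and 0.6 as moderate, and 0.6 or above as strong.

r = -0.54 < 0 so the relationship is negative.
|r| = 0.54, which falls in the moderate range.

moderate negative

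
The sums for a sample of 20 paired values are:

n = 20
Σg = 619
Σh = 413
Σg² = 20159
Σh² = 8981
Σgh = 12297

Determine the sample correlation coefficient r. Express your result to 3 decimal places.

r = (nΣgh − ΣgΣh) / √[(nΣg² − (Σg)²)(nΣh² − (Σh)²)]
Numerator: 20×12297 − 619×413 = -9707
Denominator: √[(403180 − 383161)(179620 − 170569)] = √[20019 × 9051] = 13460.7566
r = -9707 / 13460.7566 ≈ -0.721

-0.721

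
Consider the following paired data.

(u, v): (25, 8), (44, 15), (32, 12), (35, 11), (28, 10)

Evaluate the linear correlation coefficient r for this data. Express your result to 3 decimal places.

0.952

n = 5, Σu = 164, Σv = 56, Σu² = 5594, Σv² = 654, Σuv = 1909
nΣuv − ΣuΣv = 9545 − 9184 = 361
nΣu² − (Σu)² = 27970 − 26896 = 1074; nΣv² − (Σv)² = 3270 − 3136 = 134
r = 361 / √(1074 × 134) = 361 / 379.3626 ≈ 0.952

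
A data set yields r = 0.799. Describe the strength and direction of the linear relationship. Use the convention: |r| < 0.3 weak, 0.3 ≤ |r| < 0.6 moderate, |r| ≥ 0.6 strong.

r = 0.799 > 0 so the relationship is positive.
|r| = 0.799, which falls in the strong range.

strong positive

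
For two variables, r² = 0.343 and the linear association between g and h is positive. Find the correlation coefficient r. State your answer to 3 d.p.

0.586

|r| = √0.343 = 0.586
The association is positive, so r = 0.586.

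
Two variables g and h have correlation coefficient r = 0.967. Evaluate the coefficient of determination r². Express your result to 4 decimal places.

0.9351

r² = (0.967)² = 0.9351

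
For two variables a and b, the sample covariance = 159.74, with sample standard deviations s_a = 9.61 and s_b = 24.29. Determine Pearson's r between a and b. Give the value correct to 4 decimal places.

r = Cov(a,b) / (s_a · s_b) = 159.74 / (9.61 × 24.29)
  = 159.74 / 233.4269 ≈ 0.6843

0.6843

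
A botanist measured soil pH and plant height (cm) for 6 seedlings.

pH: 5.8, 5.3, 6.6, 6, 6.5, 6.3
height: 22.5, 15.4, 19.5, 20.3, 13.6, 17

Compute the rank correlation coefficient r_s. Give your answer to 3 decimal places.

-0.200

Rank pH: 2, 1, 6, 3, 5, 4
Rank height: 6, 2, 4, 5, 1, 3
d = rank(pH) − rank(height): -4, -1, 2, -2, 4, 1; Σd² = 42
ρ = 1 − 6Σd² / [n(n²−1)] = 1 − 6×42 / (6×35) = 1 − 252/210 ≈ -0.200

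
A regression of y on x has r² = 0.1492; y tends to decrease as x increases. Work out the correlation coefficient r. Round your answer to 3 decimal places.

|r| = √0.1492 = 0.386
The association is negative, so r = −0.386.

-0.386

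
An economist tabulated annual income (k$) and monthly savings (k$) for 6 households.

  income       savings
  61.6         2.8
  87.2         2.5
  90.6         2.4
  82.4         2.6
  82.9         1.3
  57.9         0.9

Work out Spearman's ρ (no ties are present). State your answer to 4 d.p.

Rank income: 2, 5, 6, 3, 4, 1
Rank savings: 6, 4, 3, 5, 2, 1
d = rank(income) − rank(savings): -4, 1, 3, -2, 2, 0; Σd² = 34
ρ = 1 − 6Σd² / [n(n²−1)] = 1 − 6×34 / (6×35) = 1 − 204/210 ≈ 0.0286

0.0286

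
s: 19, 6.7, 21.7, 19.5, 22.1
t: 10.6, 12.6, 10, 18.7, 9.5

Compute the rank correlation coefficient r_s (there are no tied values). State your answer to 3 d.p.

-0.700

Rank s: 2, 1, 4, 3, 5
Rank t: 3, 4, 2, 5, 1
d = rank(s) − rank(t): -1, -3, 2, -2, 4; Σd² = 34
ρ = 1 − 6Σd² / [n(n²−1)] = 1 − 6×34 / (5×24) = 1 − 204/120 ≈ -0.700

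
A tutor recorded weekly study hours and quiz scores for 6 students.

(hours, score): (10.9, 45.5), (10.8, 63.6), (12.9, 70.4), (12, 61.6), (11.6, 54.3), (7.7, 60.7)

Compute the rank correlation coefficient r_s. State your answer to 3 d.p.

Rank hours: 3, 2, 6, 5, 4, 1
Rank score: 1, 5, 6, 4, 2, 3
d = rank(hours) − rank(score): 2, -3, 0, 1, 2, -2; Σd² = 22
ρ = 1 − 6Σd² / [n(n²−1)] = 1 − 6×22 / (6×35) = 1 − 132/210 ≈ 0.371

0.371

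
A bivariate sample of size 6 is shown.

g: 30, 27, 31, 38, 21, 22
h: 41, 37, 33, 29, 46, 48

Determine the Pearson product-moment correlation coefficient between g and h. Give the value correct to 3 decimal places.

n = 6, Σg = 169, Σh = 234, Σg² = 4959, Σh² = 9400, Σgh = 6376
nΣgh − ΣgΣh = 38256 − 39546 = -1290
nΣg² − (Σg)² = 29754 − 28561 = 1193; nΣh² − (Σh)² = 56400 − 54756 = 1644
r = -1290 / √(1193 × 1644) = -1290 / 1400.4614 ≈ -0.921

-0.921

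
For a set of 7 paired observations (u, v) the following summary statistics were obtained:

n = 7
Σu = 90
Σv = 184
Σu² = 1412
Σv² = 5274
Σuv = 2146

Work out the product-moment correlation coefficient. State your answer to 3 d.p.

r = (nΣuv − ΣuΣv) / √[(nΣu² − (Σu)²)(nΣv² − (Σv)²)]
Numerator: 7×2146 − 90×184 = -1538
Denominator: √[(9884 − 8100)(36918 − 33856)] = √[1784 × 3062] = 2337.2223
r = -1538 / 2337.2223 ≈ -0.658

-0.658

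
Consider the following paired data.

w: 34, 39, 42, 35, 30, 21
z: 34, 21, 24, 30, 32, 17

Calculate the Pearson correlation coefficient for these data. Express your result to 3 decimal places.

0.230

n = 6, Σw = 201, Σz = 158, Σw² = 7007, Σz² = 4386, Σwz = 5350
nΣwz − ΣwΣz = 32100 − 31758 = 342
nΣw² − (Σw)² = 42042 − 40401 = 1641; nΣz² − (Σz)² = 26316 − 24964 = 1352
r = 342 / √(1641 × 1352) = 342 / 1489.5073 ≈ 0.230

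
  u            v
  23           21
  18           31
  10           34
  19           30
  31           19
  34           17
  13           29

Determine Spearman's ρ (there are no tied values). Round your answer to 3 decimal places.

Rank u: 5, 3, 1, 4, 6, 7, 2
Rank v: 3, 6, 7, 5, 2, 1, 4
d = rank(u) − rank(v): 2, -3, -6, -1, 4, 6, -2; Σd² = 106
ρ = 1 − 6Σd² / [n(n²−1)] = 1 − 6×106 / (7×48) = 1 − 636/336 ≈ -0.893

-0.893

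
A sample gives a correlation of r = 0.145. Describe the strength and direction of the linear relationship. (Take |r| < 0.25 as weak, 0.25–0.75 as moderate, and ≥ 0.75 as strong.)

weak positive

r = 0.145 > 0 so the relationship is positive.
|r| = 0.145, which falls in the weak range.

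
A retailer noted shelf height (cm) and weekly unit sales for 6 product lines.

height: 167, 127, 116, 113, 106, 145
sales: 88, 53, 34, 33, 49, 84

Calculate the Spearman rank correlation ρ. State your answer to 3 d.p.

Rank height: 6, 4, 3, 2, 1, 5
Rank sales: 6, 4, 2, 1, 3, 5
d = rank(height) − rank(sales): 0, 0, 1, 1, -2, 0; Σd² = 6
ρ = 1 − 6Σd² / [n(n²−1)] = 1 − 6×6 / (6×35) = 1 − 36/210 ≈ 0.829

0.829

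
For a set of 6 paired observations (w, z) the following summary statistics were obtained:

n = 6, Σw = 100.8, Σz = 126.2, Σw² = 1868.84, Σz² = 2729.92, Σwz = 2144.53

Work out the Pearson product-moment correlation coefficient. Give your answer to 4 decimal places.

0.2118

r = (nΣwz − ΣwΣz) / √[(nΣw² − (Σw)²)(nΣz² − (Σz)²)]
Numerator: 6×2144.53 − 100.8×126.2 = 146.22
Denominator: √[(11213.04 − 10160.64)(16379.52 − 15926.44)] = √[1052.4 × 453.08] = 690.5225
r = 146.22 / 690.5225 ≈ 0.2118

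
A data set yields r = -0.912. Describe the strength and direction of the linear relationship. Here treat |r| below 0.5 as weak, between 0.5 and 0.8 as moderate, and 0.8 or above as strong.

strong negative

r = -0.912 < 0 so the relationship is negative.
|r| = 0.912, which falls in the strong range.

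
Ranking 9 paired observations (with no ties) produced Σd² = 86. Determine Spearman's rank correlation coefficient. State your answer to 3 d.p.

0.283

ρ = 1 − 6Σd² / [n(n²−1)] = 1 − 6×86 / (9×80)
  = 1 − 516/720 = 1 − 0.7167 ≈ 0.283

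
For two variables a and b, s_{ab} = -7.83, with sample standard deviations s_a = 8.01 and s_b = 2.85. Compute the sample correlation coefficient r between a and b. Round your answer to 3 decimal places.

r = Cov(a,b) / (s_a · s_b) = -7.83 / (8.01 × 2.85)
  = -7.83 / 22.8285 ≈ -0.343

-0.343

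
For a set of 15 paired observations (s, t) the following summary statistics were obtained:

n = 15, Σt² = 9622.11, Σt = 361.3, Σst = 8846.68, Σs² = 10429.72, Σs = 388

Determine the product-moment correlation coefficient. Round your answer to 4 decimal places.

r = (nΣst − ΣsΣt) / √[(nΣs² − (Σs)²)(nΣt² − (Σt)²)]
Numerator: 15×8846.68 − 388×361.3 = -7484.2
Denominator: √[(156445.8 − 150544)(144331.65 − 130537.69)] = √[5901.8 × 13793.96] = 9022.7043
r = -7484.2 / 9022.7043 ≈ -0.8295

-0.8295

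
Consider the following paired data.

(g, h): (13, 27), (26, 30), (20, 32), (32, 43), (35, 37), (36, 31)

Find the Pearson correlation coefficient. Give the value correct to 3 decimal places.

0.602

n = 6, Σg = 162, Σh = 200, Σg² = 4790, Σh² = 6832, Σgh = 5558
nΣgh − ΣgΣh = 33348 − 32400 = 948
nΣg² − (Σg)² = 28740 − 26244 = 2496; nΣh² − (Σh)² = 40992 − 40000 = 992
r = 948 / √(2496 × 992) = 948 / 1573.5412 ≈ 0.602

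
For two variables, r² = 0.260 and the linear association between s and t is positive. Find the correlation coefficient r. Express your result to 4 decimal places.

0.5099

|r| = √0.260 = 0.5099
The association is positive, so r = 0.5099.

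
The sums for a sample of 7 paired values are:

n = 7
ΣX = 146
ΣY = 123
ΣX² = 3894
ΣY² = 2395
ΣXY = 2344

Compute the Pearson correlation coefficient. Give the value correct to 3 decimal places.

-0.497

r = (nΣXY − ΣXΣY) / √[(nΣX² − (ΣX)²)(nΣY² − (ΣY)²)]
Numerator: 7×2344 − 146×123 = -1550
Denominator: √[(27258 − 21316)(16765 − 15129)] = √[5942 × 1636] = 3117.8698
r = -1550 / 3117.8698 ≈ -0.497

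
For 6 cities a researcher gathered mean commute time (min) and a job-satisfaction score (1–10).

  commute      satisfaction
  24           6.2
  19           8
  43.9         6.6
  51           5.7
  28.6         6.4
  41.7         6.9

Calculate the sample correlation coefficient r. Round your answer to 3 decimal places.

-0.589

n = 6, Σx = 208.2, Σy = 39.8, Σx² = 8022.06, Σy² = 267.06, Σxy = 1352.01
nΣxy − ΣxΣy = 8112.06 − 8286.36 = -174.3
nΣx² − (Σx)² = 48132.36 − 43347.24 = 4785.12; nΣy² − (Σy)² = 1602.36 − 1584.04 = 18.32
r = -174.3 / √(4785.12 × 18.32) = -174.3 / 296.0801 ≈ -0.589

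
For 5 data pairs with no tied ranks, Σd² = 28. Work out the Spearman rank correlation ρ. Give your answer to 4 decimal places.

-0.4000

ρ = 1 − 6Σd² / [n(n²−1)] = 1 − 6×28 / (5×24)
  = 1 − 168/120 = 1 − 1.40000 ≈ -0.4000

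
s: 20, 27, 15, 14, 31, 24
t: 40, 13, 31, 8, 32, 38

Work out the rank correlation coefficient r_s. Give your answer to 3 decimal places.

Rank s: 3, 5, 2, 1, 6, 4
Rank t: 6, 2, 3, 1, 4, 5
d = rank(s) − rank(t): -3, 3, -1, 0, 2, -1; Σd² = 24
ρ = 1 − 6Σd² / [n(n²−1)] = 1 − 6×24 / (6×35) = 1 − 144/210 ≈ 0.314

0.314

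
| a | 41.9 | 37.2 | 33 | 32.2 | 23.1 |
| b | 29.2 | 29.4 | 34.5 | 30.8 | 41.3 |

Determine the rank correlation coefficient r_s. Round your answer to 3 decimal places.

-0.900

Rank a: 5, 4, 3, 2, 1
Rank b: 1, 2, 4, 3, 5
d = rank(a) − rank(b): 4, 2, -1, -1, -4; Σd² = 38
ρ = 1 − 6Σd² / [n(n²−1)] = 1 − 6×38 / (5×24) = 1 − 228/120 ≈ -0.900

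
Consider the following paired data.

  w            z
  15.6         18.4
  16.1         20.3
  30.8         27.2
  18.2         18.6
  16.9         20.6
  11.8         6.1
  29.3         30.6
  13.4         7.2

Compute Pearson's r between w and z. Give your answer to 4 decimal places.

n = 8, Σw = 152.1, Σz = 149, Σw² = 3245.35, Σz² = 3286.22, Σwz = 3203.33
nΣwz − ΣwΣz = 25626.64 − 22662.9 = 2963.74
nΣw² − (Σw)² = 25962.8 − 23134.41 = 2828.39; nΣz² − (Σz)² = 26289.76 − 22201 = 4088.76
r = 2963.74 / √(2828.39 × 4088.76) = 2963.74 / 3400.6776 ≈ 0.8715

0.8715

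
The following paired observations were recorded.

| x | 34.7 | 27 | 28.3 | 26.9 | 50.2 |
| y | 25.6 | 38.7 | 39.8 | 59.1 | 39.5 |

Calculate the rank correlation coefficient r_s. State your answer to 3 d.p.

-0.500

Rank x: 4, 2, 3, 1, 5
Rank y: 1, 2, 4, 5, 3
d = rank(x) − rank(y): 3, 0, -1, -4, 2; Σd² = 30
ρ = 1 − 6Σd² / [n(n²−1)] = 1 − 6×30 / (5×24) = 1 − 180/120 ≈ -0.500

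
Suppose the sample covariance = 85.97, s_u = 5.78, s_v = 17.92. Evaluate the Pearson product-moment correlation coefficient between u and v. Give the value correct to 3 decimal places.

r = Cov(u,v) / (s_u · s_v) = 85.97 / (5.78 × 17.92)
  = 85.97 / 103.5776 ≈ 0.830

0.830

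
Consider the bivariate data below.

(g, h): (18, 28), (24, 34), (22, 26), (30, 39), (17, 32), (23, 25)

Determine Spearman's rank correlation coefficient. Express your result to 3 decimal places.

Rank g: 2, 5, 3, 6, 1, 4
Rank h: 3, 5, 2, 6, 4, 1
d = rank(g) − rank(h): -1, 0, 1, 0, -3, 3; Σd² = 20
ρ = 1 − 6Σd² / [n(n²−1)] = 1 − 6×20 / (6×35) = 1 − 120/210 ≈ 0.429

0.429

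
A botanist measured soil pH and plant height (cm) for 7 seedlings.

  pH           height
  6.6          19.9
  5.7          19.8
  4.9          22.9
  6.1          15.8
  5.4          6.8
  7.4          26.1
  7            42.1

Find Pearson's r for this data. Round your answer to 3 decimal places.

n = 7, Σx = 43.1, Σy = 153.4, Σx² = 270.19, Σy² = 4061.96, Σxy = 977.35
nΣxy − ΣxΣy = 6841.45 − 6611.54 = 229.91
nΣx² − (Σx)² = 1891.33 − 1857.61 = 33.72; nΣy² − (Σy)² = 28433.72 − 23531.56 = 4902.16
r = 229.91 / √(33.72 × 4902.16) = 229.91 / 406.5721 ≈ 0.565

0.565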